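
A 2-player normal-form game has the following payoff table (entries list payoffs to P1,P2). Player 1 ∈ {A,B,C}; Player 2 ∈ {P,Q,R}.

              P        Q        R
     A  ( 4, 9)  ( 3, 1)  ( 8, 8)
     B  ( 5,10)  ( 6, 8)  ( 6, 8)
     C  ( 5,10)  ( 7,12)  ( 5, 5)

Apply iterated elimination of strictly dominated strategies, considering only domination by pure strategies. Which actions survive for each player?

Survivors P1:{B,C} P2:{P,Q}

P2 drop R (P beats it: A:9>8 B:10>8 C:10>5)
P1 drop A (B beats it: P:5>4 Q:6>3)
P1→{B,C} P2→{P,Q}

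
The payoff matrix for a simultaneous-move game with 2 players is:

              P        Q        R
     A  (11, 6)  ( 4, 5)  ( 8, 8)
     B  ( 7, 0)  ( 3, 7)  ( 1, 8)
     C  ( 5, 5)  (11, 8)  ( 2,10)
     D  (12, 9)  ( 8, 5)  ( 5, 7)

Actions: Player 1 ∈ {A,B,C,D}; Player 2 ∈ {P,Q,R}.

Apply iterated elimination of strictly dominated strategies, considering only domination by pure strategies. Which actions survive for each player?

P1 drop B (A beats it: P:11>7 Q:4>3 R:8>1)
P2 drop Q (R beats it: A:8>5 C:10>8 D:7>5)
P1 drop C (A beats it: P:11>5 R:8>2)
P1→{A,D} P2→{P,R}

IESDS → P1:{A,D} P2:{P,R}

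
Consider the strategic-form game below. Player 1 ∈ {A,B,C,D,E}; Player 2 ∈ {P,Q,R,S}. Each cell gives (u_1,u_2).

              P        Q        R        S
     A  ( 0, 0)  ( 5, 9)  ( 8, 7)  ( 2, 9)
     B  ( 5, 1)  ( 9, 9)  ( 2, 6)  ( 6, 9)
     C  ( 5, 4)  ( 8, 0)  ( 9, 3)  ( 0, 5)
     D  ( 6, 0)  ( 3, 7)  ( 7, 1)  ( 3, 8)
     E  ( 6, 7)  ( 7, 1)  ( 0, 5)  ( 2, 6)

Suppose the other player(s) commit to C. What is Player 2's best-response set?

u_2(P vs C) = 4
u_2(Q vs C) = 0
u_2(R vs C) = 3
u_2(S vs C) = 5
max payoff 5 at {S}

argmax u_2 = {S}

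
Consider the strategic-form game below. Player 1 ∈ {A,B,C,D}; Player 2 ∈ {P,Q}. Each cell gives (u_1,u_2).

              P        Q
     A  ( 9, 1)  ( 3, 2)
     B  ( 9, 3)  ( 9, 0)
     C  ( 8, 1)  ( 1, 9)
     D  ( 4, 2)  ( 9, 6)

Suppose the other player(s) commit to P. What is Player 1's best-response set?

u_1(A vs P) = 9
u_1(B vs P) = 9
u_1(C vs P) = 8
u_1(D vs P) = 4
max payoff 9 at {A,B}

BR_1 = {A,B}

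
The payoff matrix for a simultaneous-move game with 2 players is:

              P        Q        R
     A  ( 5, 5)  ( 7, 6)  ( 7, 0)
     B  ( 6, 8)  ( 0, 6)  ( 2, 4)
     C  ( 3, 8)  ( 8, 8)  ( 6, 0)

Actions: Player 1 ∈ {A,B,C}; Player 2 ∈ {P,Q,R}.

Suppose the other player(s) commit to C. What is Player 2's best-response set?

argmax u_2 = {P,Q}

u_2(P vs C) = 8
u_2(Q vs C) = 8
u_2(R vs C) = 0
max payoff 8 at {P,Q}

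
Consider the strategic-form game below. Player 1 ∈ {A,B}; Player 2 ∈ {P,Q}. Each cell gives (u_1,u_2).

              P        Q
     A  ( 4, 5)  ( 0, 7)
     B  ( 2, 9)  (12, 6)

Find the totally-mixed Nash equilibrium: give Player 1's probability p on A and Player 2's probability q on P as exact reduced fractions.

(p,q) = (3/5, 6/7)

P1 indiff ⇒ q·4+(1-q)·0 = q·2+(1-q)·12 ⇒ q(2) = (1-q)(12) ⇒ q = 6/7
P2 indiff ⇒ p·5+(1-p)·9 = p·7+(1-p)·6 ⇒ p(-2) = (1-p)(-3) ⇒ p = 3/5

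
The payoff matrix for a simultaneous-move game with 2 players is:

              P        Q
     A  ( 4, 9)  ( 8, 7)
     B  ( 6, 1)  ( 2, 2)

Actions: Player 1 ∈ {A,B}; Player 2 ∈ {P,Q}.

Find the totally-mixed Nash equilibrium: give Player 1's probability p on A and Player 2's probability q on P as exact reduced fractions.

p=1/3, q=3/4

P1 indiff ⇒ q·4+(1-q)·8 = q·6+(1-q)·2 ⇒ q(-2) = (1-q)(-6) ⇒ q = 3/4
P2 indiff ⇒ p·9+(1-p)·1 = p·7+(1-p)·2 ⇒ p(2) = (1-p)(1) ⇒ p = 1/3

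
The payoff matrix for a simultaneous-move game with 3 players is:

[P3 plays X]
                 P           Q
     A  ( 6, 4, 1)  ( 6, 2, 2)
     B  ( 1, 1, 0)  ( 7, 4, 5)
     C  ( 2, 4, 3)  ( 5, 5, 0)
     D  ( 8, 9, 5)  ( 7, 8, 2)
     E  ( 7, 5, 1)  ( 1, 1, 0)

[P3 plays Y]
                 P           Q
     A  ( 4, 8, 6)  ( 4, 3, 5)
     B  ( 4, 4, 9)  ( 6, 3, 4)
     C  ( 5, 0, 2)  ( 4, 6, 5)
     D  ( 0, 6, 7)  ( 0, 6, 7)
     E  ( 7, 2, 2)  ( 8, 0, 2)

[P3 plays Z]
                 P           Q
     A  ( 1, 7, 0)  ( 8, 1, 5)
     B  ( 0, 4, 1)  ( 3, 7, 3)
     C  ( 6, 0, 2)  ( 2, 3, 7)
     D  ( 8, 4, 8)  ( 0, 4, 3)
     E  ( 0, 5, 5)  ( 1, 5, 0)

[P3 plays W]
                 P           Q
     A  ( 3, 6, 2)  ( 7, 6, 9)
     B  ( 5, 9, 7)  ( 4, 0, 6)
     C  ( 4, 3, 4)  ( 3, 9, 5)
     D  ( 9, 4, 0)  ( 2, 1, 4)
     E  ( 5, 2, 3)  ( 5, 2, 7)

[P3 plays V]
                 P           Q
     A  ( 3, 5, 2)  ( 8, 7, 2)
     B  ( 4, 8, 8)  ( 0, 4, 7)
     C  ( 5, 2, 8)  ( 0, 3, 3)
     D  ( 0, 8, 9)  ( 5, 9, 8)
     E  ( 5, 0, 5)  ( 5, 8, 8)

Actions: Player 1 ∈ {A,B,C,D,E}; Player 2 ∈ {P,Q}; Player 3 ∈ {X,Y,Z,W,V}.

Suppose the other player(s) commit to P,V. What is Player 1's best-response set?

u_1(A vs P,V) = 3
u_1(B vs P,V) = 4
u_1(C vs P,V) = 5
u_1(D vs P,V) = 0
u_1(E vs P,V) = 5
max payoff 5 at {C,E}

argmax u_1 = {C,E}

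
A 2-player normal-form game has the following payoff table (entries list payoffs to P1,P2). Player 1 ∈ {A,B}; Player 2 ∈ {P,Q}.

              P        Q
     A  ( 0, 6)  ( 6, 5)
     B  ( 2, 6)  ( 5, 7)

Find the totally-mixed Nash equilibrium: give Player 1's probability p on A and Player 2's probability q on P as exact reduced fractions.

(p,q) = (1/2, 1/3)

P1 indiff ⇒ q·0+(1-q)·6 = q·2+(1-q)·5 ⇒ q(-2) = (1-q)(-1) ⇒ q = 1/3
P2 indiff ⇒ p·6+(1-p)·6 = p·5+(1-p)·7 ⇒ p(1) = (1-p)(1) ⇒ p = 1/2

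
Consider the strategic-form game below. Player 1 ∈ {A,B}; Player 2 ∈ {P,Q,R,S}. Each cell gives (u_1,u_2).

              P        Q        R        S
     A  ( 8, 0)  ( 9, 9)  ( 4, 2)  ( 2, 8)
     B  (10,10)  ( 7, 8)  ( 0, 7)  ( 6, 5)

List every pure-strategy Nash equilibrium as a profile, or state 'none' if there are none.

(A,P): not NE [P1→B gives 10>8; P2→Q gives 9>0]
(A,Q): NE
(A,R): not NE [P2→Q gives 9>2]
(A,S): not NE [P1→B gives 6>2; P2→Q gives 9>8]
(B,P): NE
(B,Q): not NE [P1→A gives 9>7; P2→P gives 10>8]
(B,R): not NE [P1→A gives 4>0; P2→P gives 10>7]
(B,S): not NE [P2→P gives 10>5]

NE set: (A,Q), (B,P)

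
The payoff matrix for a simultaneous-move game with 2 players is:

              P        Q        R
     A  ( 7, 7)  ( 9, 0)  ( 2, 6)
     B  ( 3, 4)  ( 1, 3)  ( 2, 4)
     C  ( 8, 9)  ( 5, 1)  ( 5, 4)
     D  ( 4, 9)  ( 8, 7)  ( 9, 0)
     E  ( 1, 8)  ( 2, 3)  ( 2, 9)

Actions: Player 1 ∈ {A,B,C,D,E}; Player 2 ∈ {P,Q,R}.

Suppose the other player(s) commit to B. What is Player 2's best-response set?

P2 best: {P,R}

u_2(P vs B) = 4
u_2(Q vs B) = 3
u_2(R vs B) = 4
max payoff 4 at {P,R}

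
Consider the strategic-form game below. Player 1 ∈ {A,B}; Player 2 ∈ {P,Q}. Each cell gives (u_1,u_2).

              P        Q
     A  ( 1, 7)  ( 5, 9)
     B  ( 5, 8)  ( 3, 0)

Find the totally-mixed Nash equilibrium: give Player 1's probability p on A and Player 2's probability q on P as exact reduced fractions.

P1 indiff ⇒ q·1+(1-q)·5 = q·5+(1-q)·3 ⇒ q(-4) = (1-q)(-2) ⇒ q = 1/3
P2 indiff ⇒ p·7+(1-p)·8 = p·9+(1-p)·0 ⇒ p(-2) = (1-p)(-8) ⇒ p = 4/5

p=4/5, q=1/3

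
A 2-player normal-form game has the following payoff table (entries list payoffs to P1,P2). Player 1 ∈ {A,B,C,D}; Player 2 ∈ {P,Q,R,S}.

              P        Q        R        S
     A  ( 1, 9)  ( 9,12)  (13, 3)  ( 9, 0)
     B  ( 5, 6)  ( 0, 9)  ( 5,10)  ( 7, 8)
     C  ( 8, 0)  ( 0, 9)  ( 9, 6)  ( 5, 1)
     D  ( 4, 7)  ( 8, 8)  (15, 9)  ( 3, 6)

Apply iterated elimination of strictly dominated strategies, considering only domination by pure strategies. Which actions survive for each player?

Survivors P1:{A,D} P2:{Q,R}

P2 drop P (Q beats it: A:12>9 B:9>6 C:9>0 D:8>7)
P1 drop B (A beats it: Q:9>0 R:13>5 S:9>7)
P1 drop C (A beats it: Q:9>0 R:13>9 S:9>5)
P2 drop S (Q beats it: A:12>0 D:8>6)
P1→{A,D} P2→{Q,R}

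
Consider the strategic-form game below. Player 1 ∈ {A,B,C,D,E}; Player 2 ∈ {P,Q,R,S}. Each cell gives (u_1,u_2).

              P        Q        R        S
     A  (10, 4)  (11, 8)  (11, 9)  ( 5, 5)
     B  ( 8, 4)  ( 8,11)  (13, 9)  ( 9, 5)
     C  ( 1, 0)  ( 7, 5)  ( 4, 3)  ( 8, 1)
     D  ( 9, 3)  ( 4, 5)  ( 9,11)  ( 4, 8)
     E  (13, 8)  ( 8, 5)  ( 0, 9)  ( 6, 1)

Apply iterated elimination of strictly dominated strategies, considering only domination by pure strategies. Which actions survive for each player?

P1 drop C (B beats it: P:8>1 Q:8>7 R:13>4 S:9>8)
P1 drop D (A beats it: P:10>9 Q:11>4 R:11>9 S:5>4)
P2 drop P (R beats it: A:9>4 B:9>4 E:9>8)
P2 drop S (Q beats it: A:8>5 B:11>5 E:5>1)
P1 drop E (A beats it: Q:11>8 R:11>0)
P1→{A,B} P2→{Q,R}

IESDS → P1:{A,B} P2:{Q,R}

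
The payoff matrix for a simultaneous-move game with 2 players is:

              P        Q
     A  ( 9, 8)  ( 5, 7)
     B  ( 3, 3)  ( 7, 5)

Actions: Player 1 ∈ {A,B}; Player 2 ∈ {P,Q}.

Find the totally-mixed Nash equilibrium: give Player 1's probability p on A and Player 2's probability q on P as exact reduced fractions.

P1 mixes 2/3 on A; P2 mixes 1/4 on P

P1 indiff ⇒ q·9+(1-q)·5 = q·3+(1-q)·7 ⇒ q(6) = (1-q)(2) ⇒ q = 1/4
P2 indiff ⇒ p·8+(1-p)·3 = p·7+(1-p)·5 ⇒ p(1) = (1-p)(2) ⇒ p = 2/3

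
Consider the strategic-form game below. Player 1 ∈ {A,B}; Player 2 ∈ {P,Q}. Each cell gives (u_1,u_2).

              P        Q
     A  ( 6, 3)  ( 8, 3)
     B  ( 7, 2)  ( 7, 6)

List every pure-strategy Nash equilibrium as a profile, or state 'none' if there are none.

PSNE = {(A,Q)}

(A,P): not NE [P1→B gives 7>6]
(A,Q): NE
(B,P): not NE [P2→Q gives 6>2]
(B,Q): not NE [P1→A gives 8>7]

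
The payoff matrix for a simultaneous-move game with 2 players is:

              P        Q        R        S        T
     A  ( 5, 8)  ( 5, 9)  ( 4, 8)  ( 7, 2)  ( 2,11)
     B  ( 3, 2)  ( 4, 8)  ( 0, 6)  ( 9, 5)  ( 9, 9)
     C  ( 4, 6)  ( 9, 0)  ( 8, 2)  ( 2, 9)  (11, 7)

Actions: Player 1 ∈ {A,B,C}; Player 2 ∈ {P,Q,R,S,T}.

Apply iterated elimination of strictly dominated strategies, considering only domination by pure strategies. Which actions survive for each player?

Remaining: P1:{B,C} P2:{S,T}

P2 drop P (T beats it: A:11>8 B:9>2 C:7>6)
P2 drop Q (T beats it: A:11>9 B:9>8 C:7>0)
P2 drop R (T beats it: A:11>8 B:9>6 C:7>2)
P1 drop A (B beats it: S:9>7 T:9>2)
P1→{B,C} P2→{S,T}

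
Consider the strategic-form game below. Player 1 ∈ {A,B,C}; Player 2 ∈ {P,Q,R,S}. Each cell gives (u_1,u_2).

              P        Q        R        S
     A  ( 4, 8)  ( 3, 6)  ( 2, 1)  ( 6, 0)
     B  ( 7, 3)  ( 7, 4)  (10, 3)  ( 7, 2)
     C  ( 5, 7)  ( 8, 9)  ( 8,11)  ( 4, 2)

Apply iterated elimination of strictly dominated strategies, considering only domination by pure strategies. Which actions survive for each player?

P1 drop A (B beats it: P:7>4 Q:7>3 R:10>2 S:7>6)
P2 drop P (Q beats it: B:4>3 C:9>7)
P2 drop S (Q beats it: B:4>2 C:9>2)
P1→{B,C} P2→{Q,R}

IESDS → P1:{B,C} P2:{Q,R}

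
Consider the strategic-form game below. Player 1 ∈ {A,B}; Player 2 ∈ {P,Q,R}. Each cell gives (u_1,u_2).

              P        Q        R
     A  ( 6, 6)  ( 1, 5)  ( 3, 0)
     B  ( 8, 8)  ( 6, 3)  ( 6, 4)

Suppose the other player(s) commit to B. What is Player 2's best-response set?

u_2(P vs B) = 8
u_2(Q vs B) = 3
u_2(R vs B) = 4
max payoff 8 at {P}

P2 best: {P}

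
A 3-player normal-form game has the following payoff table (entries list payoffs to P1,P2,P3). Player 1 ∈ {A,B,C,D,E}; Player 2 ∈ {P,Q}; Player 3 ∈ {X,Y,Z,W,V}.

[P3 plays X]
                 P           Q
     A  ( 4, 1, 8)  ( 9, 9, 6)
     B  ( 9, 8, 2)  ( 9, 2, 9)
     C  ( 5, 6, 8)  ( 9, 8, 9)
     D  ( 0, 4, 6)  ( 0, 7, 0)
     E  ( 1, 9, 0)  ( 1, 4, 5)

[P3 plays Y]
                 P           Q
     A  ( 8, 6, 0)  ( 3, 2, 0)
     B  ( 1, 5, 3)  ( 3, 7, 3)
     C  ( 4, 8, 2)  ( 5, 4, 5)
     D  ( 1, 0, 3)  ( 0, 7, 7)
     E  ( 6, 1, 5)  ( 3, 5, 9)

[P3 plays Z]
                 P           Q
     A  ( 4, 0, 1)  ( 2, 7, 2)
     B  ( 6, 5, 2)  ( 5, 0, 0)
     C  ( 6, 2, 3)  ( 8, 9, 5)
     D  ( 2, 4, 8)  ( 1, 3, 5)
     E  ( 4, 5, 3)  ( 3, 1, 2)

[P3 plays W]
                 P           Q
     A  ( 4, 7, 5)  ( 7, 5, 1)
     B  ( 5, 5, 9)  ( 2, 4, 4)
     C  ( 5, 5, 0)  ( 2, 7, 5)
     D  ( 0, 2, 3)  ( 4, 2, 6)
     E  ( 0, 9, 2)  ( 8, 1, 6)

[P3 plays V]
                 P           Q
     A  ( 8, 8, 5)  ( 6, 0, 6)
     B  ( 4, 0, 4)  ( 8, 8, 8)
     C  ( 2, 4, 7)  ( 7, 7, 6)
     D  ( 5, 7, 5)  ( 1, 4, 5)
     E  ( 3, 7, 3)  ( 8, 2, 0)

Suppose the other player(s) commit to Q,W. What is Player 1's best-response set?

P1 best: {E}

u_1(A vs Q,W) = 7
u_1(B vs Q,W) = 2
u_1(C vs Q,W) = 2
u_1(D vs Q,W) = 4
u_1(E vs Q,W) = 8
max payoff 8 at {E}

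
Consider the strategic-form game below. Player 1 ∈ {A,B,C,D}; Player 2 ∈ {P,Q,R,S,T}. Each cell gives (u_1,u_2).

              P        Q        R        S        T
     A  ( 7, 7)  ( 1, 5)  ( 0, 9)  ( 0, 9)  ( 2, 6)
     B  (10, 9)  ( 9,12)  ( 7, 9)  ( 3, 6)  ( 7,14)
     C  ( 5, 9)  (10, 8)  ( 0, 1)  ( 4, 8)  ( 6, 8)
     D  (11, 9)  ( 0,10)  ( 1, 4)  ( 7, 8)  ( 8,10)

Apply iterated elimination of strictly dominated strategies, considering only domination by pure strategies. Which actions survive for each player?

IESDS → P1:{B,C,D} P2:{P,Q,T}

P1 drop A (B beats it: P:10>7 Q:9>1 R:7>0 S:3>0 T:7>2)
P2 drop R (Q beats it: B:12>9 C:8>1 D:10>4)
P2 drop S (P beats it: B:9>6 C:9>8 D:9>8)
P1→{B,C,D} P2→{P,Q,T}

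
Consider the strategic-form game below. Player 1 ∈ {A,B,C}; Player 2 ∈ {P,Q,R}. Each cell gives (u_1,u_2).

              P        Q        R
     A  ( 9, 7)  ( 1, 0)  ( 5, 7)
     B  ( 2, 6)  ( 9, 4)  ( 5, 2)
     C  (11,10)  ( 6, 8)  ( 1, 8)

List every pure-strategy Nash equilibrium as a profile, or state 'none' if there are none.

PSNE = {(A,R), (C,P)}

(A,P): not NE [P1→C gives 11>9]
(A,Q): not NE [P1→B gives 9>1; P2→R gives 7>0]
(A,R): NE
(B,P): not NE [P1→C gives 11>2]
(B,Q): not NE [P2→P gives 6>4]
(B,R): not NE [P2→P gives 6>2]
(C,P): NE
(C,Q): not NE [P1→B gives 9>6; P2→P gives 10>8]
(C,R): not NE [P1→B gives 5>1; P2→P gives 10>8]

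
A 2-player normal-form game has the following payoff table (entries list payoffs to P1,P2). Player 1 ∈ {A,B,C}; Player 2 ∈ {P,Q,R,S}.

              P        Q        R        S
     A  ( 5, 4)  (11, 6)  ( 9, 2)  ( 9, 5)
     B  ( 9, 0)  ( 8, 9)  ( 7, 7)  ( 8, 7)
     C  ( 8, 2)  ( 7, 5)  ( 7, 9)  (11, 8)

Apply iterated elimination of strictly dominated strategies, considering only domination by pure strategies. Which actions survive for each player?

Survivors P1:{A,C} P2:{Q,R,S}

P2 drop P (Q beats it: A:6>4 B:9>0 C:5>2)
P1 drop B (A beats it: Q:11>8 R:9>7 S:9>8)
P1→{A,C} P2→{Q,R,S}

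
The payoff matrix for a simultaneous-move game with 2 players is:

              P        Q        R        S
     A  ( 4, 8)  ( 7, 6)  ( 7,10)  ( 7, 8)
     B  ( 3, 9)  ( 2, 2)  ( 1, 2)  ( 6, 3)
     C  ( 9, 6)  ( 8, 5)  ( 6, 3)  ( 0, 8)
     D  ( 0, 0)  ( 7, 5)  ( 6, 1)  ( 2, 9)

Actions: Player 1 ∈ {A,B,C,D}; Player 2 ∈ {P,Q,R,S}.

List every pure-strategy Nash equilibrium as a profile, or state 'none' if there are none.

PSNE = {(A,R)}

(A,P): not NE [P1→C gives 9>4; P2→R gives 10>8]
(A,Q): not NE [P1→C gives 8>7; P2→R gives 10>6]
(A,R): NE
(A,S): not NE [P2→R gives 10>8]
(B,P): not NE [P1→C gives 9>3]
(B,Q): not NE [P1→C gives 8>2; P2→P gives 9>2]
(B,R): not NE [P1→A gives 7>1; P2→P gives 9>2]
(B,S): not NE [P1→A gives 7>6; P2→P gives 9>3]
(C,P): not NE [P2→S gives 8>6]
(C,Q): not NE [P2→S gives 8>5]
(C,R): not NE [P1→A gives 7>6; P2→S gives 8>3]
(C,S): not NE [P1→A gives 7>0]
(D,P): not NE [P1→C gives 9>0; P2→S gives 9>0]
(D,Q): not NE [P1→C gives 8>7; P2→S gives 9>5]
(D,R): not NE [P1→A gives 7>6; P2→S gives 9>1]
(D,S): not NE [P1→A gives 7>2]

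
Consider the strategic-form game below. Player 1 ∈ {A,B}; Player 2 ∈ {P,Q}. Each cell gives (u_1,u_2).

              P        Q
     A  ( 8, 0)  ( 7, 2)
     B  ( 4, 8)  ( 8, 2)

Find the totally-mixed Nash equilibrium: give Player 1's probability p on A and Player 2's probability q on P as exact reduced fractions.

P1 indiff ⇒ q·8+(1-q)·7 = q·4+(1-q)·8 ⇒ q(4) = (1-q)(1) ⇒ q = 1/5
P2 indiff ⇒ p·0+(1-p)·8 = p·2+(1-p)·2 ⇒ p(-2) = (1-p)(-6) ⇒ p = 3/4

(p,q) = (3/4, 1/5)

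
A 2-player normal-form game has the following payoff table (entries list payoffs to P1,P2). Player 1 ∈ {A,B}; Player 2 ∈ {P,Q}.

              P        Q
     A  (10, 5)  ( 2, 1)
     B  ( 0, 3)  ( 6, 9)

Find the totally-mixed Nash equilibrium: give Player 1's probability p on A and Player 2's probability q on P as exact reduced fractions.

p=3/5, q=2/7

P1 indiff ⇒ q·10+(1-q)·2 = q·0+(1-q)·6 ⇒ q(10) = (1-q)(4) ⇒ q = 2/7
P2 indiff ⇒ p·5+(1-p)·3 = p·1+(1-p)·9 ⇒ p(4) = (1-p)(6) ⇒ p = 3/5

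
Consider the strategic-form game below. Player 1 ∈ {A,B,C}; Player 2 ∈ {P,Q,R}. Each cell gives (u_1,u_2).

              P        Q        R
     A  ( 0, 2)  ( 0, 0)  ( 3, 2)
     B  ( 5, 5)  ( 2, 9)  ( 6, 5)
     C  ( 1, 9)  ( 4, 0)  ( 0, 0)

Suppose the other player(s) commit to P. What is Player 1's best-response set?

u_1(A vs P) = 0
u_1(B vs P) = 5
u_1(C vs P) = 1
max payoff 5 at {B}

argmax u_1 = {B}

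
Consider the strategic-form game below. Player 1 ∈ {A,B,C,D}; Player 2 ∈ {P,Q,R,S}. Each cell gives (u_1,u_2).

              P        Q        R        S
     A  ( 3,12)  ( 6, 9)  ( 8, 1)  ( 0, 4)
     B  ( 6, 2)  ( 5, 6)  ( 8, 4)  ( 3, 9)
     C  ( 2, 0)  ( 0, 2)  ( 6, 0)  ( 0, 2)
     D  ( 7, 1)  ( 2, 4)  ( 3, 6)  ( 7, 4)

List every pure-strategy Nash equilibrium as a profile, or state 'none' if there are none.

Equilibria: none

(A,P): not NE [P1→D gives 7>3]
(A,Q): not NE [P2→P gives 12>9]
(A,R): not NE [P2→P gives 12>1]
(A,S): not NE [P1→D gives 7>0; P2→P gives 12>4]
(B,P): not NE [P1→D gives 7>6; P2→S gives 9>2]
(B,Q): not NE [P1→A gives 6>5; P2→S gives 9>6]
(B,R): not NE [P2→S gives 9>4]
(B,S): not NE [P1→D gives 7>3]
(C,P): not NE [P1→D gives 7>2; P2→S gives 2>0]
(C,Q): not NE [P1→A gives 6>0]
(C,R): not NE [P1→B gives 8>6; P2→S gives 2>0]
(C,S): not NE [P1→D gives 7>0]
(D,P): not NE [P2→R gives 6>1]
(D,Q): not NE [P1→A gives 6>2; P2→R gives 6>4]
(D,R): not NE [P1→B gives 8>3]
(D,S): not NE [P2→R gives 6>4]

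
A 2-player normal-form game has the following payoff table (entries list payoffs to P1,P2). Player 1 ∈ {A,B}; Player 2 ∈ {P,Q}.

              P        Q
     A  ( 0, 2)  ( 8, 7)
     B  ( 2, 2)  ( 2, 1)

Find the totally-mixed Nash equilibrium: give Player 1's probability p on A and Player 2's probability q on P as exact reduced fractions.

P1 mixes 1/6 on A; P2 mixes 3/4 on P

P1 indiff ⇒ q·0+(1-q)·8 = q·2+(1-q)·2 ⇒ q(-2) = (1-q)(-6) ⇒ q = 3/4
P2 indiff ⇒ p·2+(1-p)·2 = p·7+(1-p)·1 ⇒ p(-5) = (1-p)(-1) ⇒ p = 1/6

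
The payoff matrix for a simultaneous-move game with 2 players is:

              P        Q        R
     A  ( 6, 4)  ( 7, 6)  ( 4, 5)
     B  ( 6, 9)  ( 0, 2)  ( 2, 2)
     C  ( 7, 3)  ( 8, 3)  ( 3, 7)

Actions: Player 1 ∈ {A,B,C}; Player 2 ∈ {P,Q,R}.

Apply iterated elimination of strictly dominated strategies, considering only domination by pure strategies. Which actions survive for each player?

P1 drop B (C beats it: P:7>6 Q:8>0 R:3>2)
P2 drop P (R beats it: A:5>4 C:7>3)
P1→{A,C} P2→{Q,R}

IESDS → P1:{A,C} P2:{Q,R}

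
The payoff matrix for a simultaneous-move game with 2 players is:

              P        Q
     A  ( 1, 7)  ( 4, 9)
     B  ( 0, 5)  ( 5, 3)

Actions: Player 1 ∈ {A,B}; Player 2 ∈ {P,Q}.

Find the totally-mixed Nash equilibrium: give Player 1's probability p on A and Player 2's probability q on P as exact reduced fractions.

P1 indiff ⇒ q·1+(1-q)·4 = q·0+(1-q)·5 ⇒ q(1) = (1-q)(1) ⇒ q = 1/2
P2 indiff ⇒ p·7+(1-p)·5 = p·9+(1-p)·3 ⇒ p(-2) = (1-p)(-2) ⇒ p = 1/2

(p,q) = (1/2, 1/2)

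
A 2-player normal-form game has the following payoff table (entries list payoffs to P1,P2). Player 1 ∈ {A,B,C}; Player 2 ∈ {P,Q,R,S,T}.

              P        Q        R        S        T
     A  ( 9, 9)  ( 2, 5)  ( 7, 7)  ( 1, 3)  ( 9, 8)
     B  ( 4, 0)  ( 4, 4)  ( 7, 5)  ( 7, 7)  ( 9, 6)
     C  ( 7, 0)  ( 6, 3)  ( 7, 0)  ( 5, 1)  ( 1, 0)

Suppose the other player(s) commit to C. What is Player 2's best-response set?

u_2(P vs C) = 0
u_2(Q vs C) = 3
u_2(R vs C) = 0
u_2(S vs C) = 1
u_2(T vs C) = 0
max payoff 3 at {Q}

BR_2 = {Q}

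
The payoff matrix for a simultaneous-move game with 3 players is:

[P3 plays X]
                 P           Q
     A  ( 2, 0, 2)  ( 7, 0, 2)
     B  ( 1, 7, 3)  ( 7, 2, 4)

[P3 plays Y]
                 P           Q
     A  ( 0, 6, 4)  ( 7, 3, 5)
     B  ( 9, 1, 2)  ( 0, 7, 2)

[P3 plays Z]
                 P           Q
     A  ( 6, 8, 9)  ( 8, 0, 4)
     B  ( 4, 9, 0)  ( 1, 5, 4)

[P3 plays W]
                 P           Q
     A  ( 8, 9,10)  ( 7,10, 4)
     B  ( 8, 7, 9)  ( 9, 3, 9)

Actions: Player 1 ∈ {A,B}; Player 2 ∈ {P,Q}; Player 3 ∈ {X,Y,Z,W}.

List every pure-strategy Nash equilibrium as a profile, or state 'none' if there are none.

Nash profiles: (B,P,W)

(A,P,X): not NE [P3→W gives 10>2]
(A,P,Y): not NE [P1→B gives 9>0; P3→W gives 10>4]
(A,P,Z): not NE [P3→W gives 10>9]
(A,P,W): not NE [P2→Q gives 10>9]
(A,Q,X): not NE [P3→Y gives 5>2]
(A,Q,Y): not NE [P2→P gives 6>3]
(A,Q,Z): not NE [P2→P gives 8>0; P3→Y gives 5>4]
(A,Q,W): not NE [P1→B gives 9>7; P3→Y gives 5>4]
(B,P,X): not NE [P1→A gives 2>1; P3→W gives 9>3]
(B,P,Y): not NE [P2→Q gives 7>1; P3→W gives 9>2]
(B,P,Z): not NE [P1→A gives 6>4; P3→W gives 9>0]
(B,P,W): NE
(B,Q,X): not NE [P2→P gives 7>2; P3→W gives 9>4]
(B,Q,Y): not NE [P1→A gives 7>0; P3→W gives 9>2]
(B,Q,Z): not NE [P1→A gives 8>1; P2→P gives 9>5; P3→W gives 9>4]
(B,Q,W): not NE [P2→P gives 7>3]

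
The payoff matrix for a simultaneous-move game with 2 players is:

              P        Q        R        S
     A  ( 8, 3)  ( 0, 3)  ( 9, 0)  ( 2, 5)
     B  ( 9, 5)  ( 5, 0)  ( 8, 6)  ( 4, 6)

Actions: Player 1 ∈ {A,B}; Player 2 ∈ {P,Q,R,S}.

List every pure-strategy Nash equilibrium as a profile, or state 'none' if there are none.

PSNE = {(B,S)}

(A,P): not NE [P1→B gives 9>8; P2→S gives 5>3]
(A,Q): not NE [P1→B gives 5>0; P2→S gives 5>3]
(A,R): not NE [P2→S gives 5>0]
(A,S): not NE [P1→B gives 4>2]
(B,P): not NE [P2→S gives 6>5]
(B,Q): not NE [P2→S gives 6>0]
(B,R): not NE [P1→A gives 9>8]
(B,S): NE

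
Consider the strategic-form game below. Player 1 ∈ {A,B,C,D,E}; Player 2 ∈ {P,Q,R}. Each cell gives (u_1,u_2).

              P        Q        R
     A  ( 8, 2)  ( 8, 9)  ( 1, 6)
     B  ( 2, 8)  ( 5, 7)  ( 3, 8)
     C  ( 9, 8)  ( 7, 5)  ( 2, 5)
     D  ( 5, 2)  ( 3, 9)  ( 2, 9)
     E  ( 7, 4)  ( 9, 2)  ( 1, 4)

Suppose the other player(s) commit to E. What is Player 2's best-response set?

P2 best: {P,R}

u_2(P vs E) = 4
u_2(Q vs E) = 2
u_2(R vs E) = 4
max payoff 4 at {P,R}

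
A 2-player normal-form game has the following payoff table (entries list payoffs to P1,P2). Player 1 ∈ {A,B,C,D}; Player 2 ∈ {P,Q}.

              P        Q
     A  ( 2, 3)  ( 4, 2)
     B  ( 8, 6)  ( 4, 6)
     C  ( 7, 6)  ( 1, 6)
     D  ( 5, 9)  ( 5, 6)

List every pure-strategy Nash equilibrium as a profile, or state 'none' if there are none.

PSNE = {(B,P)}

(A,P): not NE [P1→B gives 8>2]
(A,Q): not NE [P1→D gives 5>4; P2→P gives 3>2]
(B,P): NE
(B,Q): not NE [P1→D gives 5>4]
(C,P): not NE [P1→B gives 8>7]
(C,Q): not NE [P1→D gives 5>1]
(D,P): not NE [P1→B gives 8>5]
(D,Q): not NE [P2→P gives 9>6]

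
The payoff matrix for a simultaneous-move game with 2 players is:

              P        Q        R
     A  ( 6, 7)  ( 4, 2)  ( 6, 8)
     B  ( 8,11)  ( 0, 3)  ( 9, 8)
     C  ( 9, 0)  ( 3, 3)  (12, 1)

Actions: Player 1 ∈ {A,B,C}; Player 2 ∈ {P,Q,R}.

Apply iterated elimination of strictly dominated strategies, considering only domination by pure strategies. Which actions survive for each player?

IESDS → P1:{A,C} P2:{Q,R}

P1 drop B (C beats it: P:9>8 Q:3>0 R:12>9)
P2 drop P (R beats it: A:8>7 C:1>0)
P1→{A,C} P2→{Q,R}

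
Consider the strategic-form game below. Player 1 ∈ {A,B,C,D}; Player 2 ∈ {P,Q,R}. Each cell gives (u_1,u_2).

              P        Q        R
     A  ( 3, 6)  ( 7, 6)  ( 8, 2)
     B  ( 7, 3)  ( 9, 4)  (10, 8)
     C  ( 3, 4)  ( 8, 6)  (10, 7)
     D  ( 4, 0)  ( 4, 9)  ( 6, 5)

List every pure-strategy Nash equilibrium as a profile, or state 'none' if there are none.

Nash profiles: (B,R), (C,R)

(A,P): not NE [P1→B gives 7>3]
(A,Q): not NE [P1→B gives 9>7]
(A,R): not NE [P1→C gives 10>8; P2→Q gives 6>2]
(B,P): not NE [P2→R gives 8>3]
(B,Q): not NE [P2→R gives 8>4]
(B,R): NE
(C,P): not NE [P1→B gives 7>3; P2→R gives 7>4]
(C,Q): not NE [P1→B gives 9>8; P2→R gives 7>6]
(C,R): NE
(D,P): not NE [P1→B gives 7>4; P2→Q gives 9>0]
(D,Q): not NE [P1→B gives 9>4]
(D,R): not NE [P1→C gives 10>6; P2→Q gives 9>5]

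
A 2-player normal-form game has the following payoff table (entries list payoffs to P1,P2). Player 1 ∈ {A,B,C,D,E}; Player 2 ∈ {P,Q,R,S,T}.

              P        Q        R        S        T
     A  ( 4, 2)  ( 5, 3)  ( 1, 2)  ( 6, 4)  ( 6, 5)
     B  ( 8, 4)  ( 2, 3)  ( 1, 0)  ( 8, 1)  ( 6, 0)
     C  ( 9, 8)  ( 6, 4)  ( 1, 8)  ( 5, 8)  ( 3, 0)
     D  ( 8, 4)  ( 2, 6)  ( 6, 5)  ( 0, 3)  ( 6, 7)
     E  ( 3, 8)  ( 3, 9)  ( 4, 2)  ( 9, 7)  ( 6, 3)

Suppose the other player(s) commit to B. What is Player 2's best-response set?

argmax u_2 = {P}

u_2(P vs B) = 4
u_2(Q vs B) = 3
u_2(R vs B) = 0
u_2(S vs B) = 1
u_2(T vs B) = 0
max payoff 4 at {P}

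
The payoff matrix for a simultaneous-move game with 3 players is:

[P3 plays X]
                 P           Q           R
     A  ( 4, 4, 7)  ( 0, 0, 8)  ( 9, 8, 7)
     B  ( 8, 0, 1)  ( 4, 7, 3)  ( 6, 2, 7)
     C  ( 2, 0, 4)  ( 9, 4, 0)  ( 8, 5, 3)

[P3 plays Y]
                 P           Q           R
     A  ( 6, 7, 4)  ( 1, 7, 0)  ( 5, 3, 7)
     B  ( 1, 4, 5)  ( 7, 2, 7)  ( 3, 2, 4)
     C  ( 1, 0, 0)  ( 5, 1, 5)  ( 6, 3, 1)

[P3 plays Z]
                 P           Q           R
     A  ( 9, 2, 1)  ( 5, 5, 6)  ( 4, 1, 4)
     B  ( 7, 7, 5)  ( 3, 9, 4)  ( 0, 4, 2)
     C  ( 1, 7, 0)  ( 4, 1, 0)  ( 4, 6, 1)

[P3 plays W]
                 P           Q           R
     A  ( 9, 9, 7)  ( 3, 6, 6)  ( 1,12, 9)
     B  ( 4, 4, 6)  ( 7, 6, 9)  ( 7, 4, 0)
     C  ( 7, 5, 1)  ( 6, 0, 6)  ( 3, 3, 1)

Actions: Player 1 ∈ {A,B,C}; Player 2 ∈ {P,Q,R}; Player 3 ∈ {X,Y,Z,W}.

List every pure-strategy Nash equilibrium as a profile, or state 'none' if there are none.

PSNE = {(B,Q,W)}

(A,P,X): not NE [P1→B gives 8>4; P2→R gives 8>4]
(A,P,Y): not NE [P3→W gives 7>4]
(A,P,Z): not NE [P2→Q gives 5>2; P3→W gives 7>1]
(A,P,W): not NE [P2→R gives 12>9]
(A,Q,X): not NE [P1→C gives 9>0; P2→R gives 8>0]
(A,Q,Y): not NE [P1→B gives 7>1; P3→X gives 8>0]
(A,Q,Z): not NE [P3→X gives 8>6]
(A,Q,W): not NE [P1→B gives 7>3; P2→R gives 12>6; P3→X gives 8>6]
(A,R,X): not NE [P3→W gives 9>7]
(A,R,Y): not NE [P1→C gives 6>5; P2→Q gives 7>3; P3→W gives 9>7]
(A,R,Z): not NE [P2→Q gives 5>1; P3→W gives 9>4]
(A,R,W): not NE [P1→B gives 7>1]
(B,P,X): not NE [P2→Q gives 7>0; P3→W gives 6>1]
(B,P,Y): not NE [P1→A gives 6>1; P3→W gives 6>5]
(B,P,Z): not NE [P1→A gives 9>7; P2→Q gives 9>7; P3→W gives 6>5]
(B,P,W): not NE [P1→A gives 9>4; P2→Q gives 6>4]
(B,Q,X): not NE [P1→C gives 9>4; P3→W gives 9>3]
(B,Q,Y): not NE [P2→P gives 4>2; P3→W gives 9>7]
(B,Q,Z): not NE [P1→A gives 5>3; P3→W gives 9>4]
(B,Q,W): NE
(B,R,X): not NE [P1→A gives 9>6; P2→Q gives 7>2]
(B,R,Y): not NE [P1→C gives 6>3; P2→P gives 4>2; P3→X gives 7>4]
(B,R,Z): not NE [P1→C gives 4>0; P2→Q gives 9>4; P3→X gives 7>2]
(B,R,W): not NE [P2→Q gives 6>4; P3→X gives 7>0]
(C,P,X): not NE [P1→B gives 8>2; P2→R gives 5>0]
(C,P,Y): not NE [P1→A gives 6>1; P2→R gives 3>0; P3→X gives 4>0]
(C,P,Z): not NE [P1→A gives 9>1; P3→X gives 4>0]
(C,P,W): not NE [P1→A gives 9>7; P3→X gives 4>1]
(C,Q,X): not NE [P2→R gives 5>4; P3→W gives 6>0]
(C,Q,Y): not NE [P1→B gives 7>5; P2→R gives 3>1; P3→W gives 6>5]
(C,Q,Z): not NE [P1→A gives 5>4; P2→P gives 7>1; P3→W gives 6>0]
(C,Q,W): not NE [P1→B gives 7>6; P2→P gives 5>0]
(C,R,X): not NE [P1→A gives 9>8]
(C,R,Y): not NE [P3→X gives 3>1]
(C,R,Z): not NE [P2→P gives 7>6; P3→X gives 3>1]
(C,R,W): not NE [P1→B gives 7>3; P2→P gives 5>3; P3→X gives 3>1]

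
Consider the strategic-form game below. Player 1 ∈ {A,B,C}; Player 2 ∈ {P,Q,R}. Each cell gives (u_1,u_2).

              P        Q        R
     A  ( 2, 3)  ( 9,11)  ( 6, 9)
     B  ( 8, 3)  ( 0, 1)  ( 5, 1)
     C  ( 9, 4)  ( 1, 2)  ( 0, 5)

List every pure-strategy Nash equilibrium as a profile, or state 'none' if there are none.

(A,P): not NE [P1→C gives 9>2; P2→Q gives 11>3]
(A,Q): NE
(A,R): not NE [P2→Q gives 11>9]
(B,P): not NE [P1→C gives 9>8]
(B,Q): not NE [P1→A gives 9>0; P2→P gives 3>1]
(B,R): not NE [P1→A gives 6>5; P2→P gives 3>1]
(C,P): not NE [P2→R gives 5>4]
(C,Q): not NE [P1→A gives 9>1; P2→R gives 5>2]
(C,R): not NE [P1→A gives 6>0]

Nash profiles: (A,Q)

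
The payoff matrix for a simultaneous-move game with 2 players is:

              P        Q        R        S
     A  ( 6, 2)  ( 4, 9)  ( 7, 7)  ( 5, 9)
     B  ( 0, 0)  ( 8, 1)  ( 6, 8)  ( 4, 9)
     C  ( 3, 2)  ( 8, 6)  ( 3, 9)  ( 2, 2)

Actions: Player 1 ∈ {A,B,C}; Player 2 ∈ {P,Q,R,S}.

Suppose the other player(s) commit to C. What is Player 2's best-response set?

argmax u_2 = {R}

u_2(P vs C) = 2
u_2(Q vs C) = 6
u_2(R vs C) = 9
u_2(S vs C) = 2
max payoff 9 at {R}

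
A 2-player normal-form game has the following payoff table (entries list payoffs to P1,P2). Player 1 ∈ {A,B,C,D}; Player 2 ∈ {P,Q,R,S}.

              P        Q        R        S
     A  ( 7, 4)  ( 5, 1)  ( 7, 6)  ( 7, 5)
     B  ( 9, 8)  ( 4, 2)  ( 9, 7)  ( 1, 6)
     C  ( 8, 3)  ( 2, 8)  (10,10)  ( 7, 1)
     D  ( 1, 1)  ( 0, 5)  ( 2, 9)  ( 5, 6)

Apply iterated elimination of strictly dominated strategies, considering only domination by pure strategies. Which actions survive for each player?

P1 drop D (A beats it: P:7>1 Q:5>0 R:7>2 S:7>5)
P2 drop Q (R beats it: A:6>1 B:7>2 C:10>8)
P2 drop S (R beats it: A:6>5 B:7>6 C:10>1)
P1 drop A (B beats it: P:9>7 R:9>7)
P1→{B,C} P2→{P,R}

Survivors P1:{B,C} P2:{P,R}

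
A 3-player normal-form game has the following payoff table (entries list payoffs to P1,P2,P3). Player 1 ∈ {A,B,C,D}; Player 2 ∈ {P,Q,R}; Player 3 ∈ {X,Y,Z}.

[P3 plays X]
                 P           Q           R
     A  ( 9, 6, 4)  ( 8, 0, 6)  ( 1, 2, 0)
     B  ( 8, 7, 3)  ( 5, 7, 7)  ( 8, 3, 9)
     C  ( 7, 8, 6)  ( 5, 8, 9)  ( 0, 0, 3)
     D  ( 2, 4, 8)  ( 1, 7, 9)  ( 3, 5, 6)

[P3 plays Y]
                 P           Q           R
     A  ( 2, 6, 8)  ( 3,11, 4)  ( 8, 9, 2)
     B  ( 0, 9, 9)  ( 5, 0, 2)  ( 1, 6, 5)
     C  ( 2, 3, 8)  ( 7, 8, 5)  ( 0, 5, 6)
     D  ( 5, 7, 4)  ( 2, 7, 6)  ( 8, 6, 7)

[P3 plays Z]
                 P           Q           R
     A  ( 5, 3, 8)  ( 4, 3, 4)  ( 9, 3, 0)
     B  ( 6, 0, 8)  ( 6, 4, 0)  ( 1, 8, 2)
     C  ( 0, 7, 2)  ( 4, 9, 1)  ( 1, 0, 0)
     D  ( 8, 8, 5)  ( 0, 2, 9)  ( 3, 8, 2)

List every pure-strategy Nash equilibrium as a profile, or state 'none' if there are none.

(A,P,X): not NE [P3→Z gives 8>4]
(A,P,Y): not NE [P1→D gives 5>2; P2→Q gives 11>6]
(A,P,Z): not NE [P1→D gives 8>5]
(A,Q,X): not NE [P2→P gives 6>0]
(A,Q,Y): not NE [P1→C gives 7>3; P3→X gives 6>4]
(A,Q,Z): not NE [P1→B gives 6>4; P3→X gives 6>4]
(A,R,X): not NE [P1→B gives 8>1; P2→P gives 6>2; P3→Y gives 2>0]
(A,R,Y): not NE [P2→Q gives 11>9]
(A,R,Z): not NE [P3→Y gives 2>0]
(B,P,X): not NE [P1→A gives 9>8; P3→Y gives 9>3]
(B,P,Y): not NE [P1→D gives 5>0]
(B,P,Z): not NE [P1→D gives 8>6; P2→R gives 8>0; P3→Y gives 9>8]
(B,Q,X): not NE [P1→A gives 8>5]
(B,Q,Y): not NE [P1→C gives 7>5; P2→P gives 9>0; P3→X gives 7>2]
(B,Q,Z): not NE [P2→R gives 8>4; P3→X gives 7>0]
(B,R,X): not NE [P2→Q gives 7>3]
(B,R,Y): not NE [P1→D gives 8>1; P2→P gives 9>6; P3→X gives 9>5]
(B,R,Z): not NE [P1→A gives 9>1; P3→X gives 9>2]
(C,P,X): not NE [P1→A gives 9>7; P3→Y gives 8>6]
(C,P,Y): not NE [P1→D gives 5>2; P2→Q gives 8>3]
(C,P,Z): not NE [P1→D gives 8>0; P2→Q gives 9>7; P3→Y gives 8>2]
(C,Q,X): not NE [P1→A gives 8>5]
(C,Q,Y): not NE [P3→X gives 9>5]
(C,Q,Z): not NE [P1→B gives 6>4; P3→X gives 9>1]
(C,R,X): not NE [P1→B gives 8>0; P2→Q gives 8>0; P3→Y gives 6>3]
(C,R,Y): not NE [P1→D gives 8>0; P2→Q gives 8>5]
(C,R,Z): not NE [P1→A gives 9>1; P2→Q gives 9>0; P3→Y gives 6>0]
(D,P,X): not NE [P1→A gives 9>2; P2→Q gives 7>4]
(D,P,Y): not NE [P3→X gives 8>4]
(D,P,Z): not NE [P3→X gives 8>5]
(D,Q,X): not NE [P1→A gives 8>1]
(D,Q,Y): not NE [P1→C gives 7>2; P3→Z gives 9>6]
(D,Q,Z): not NE [P1→B gives 6>0; P2→R gives 8>2]
(D,R,X): not NE [P1→B gives 8>3; P2→Q gives 7>5; P3→Y gives 7>6]
(D,R,Y): not NE [P2→Q gives 7>6]
(D,R,Z): not NE [P1→A gives 9>3; P3→Y gives 7>2]

No pure NE.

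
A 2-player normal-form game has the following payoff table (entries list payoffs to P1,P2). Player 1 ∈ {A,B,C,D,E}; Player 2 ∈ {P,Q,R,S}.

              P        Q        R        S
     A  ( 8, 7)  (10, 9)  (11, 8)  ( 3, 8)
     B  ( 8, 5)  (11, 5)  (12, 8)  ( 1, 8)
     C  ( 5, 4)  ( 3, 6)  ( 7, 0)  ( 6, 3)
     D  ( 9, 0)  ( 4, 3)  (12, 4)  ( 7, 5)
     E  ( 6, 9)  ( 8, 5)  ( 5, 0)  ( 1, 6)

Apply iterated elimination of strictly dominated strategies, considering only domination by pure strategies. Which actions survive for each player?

Survivors P1:{A,B,D} P2:{Q,R,S}

P1 drop C (D beats it: P:9>5 Q:4>3 R:12>7 S:7>6)
P1 drop E (A beats it: P:8>6 Q:10>8 R:11>5 S:3>1)
P2 drop P (R beats it: A:8>7 B:8>5 D:4>0)
P1→{A,B,D} P2→{Q,R,S}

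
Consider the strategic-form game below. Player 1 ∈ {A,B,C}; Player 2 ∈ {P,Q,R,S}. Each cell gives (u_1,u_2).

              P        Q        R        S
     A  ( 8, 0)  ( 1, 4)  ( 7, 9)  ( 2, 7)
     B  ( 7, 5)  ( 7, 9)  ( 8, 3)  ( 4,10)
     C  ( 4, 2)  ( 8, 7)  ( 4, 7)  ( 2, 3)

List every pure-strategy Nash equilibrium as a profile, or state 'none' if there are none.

NE set: (B,S), (C,Q)

(A,P): not NE [P2→R gives 9>0]
(A,Q): not NE [P1→C gives 8>1; P2→R gives 9>4]
(A,R): not NE [P1→B gives 8>7]
(A,S): not NE [P1→B gives 4>2; P2→R gives 9>7]
(B,P): not NE [P1→A gives 8>7; P2→S gives 10>5]
(B,Q): not NE [P1→C gives 8>7; P2→S gives 10>9]
(B,R): not NE [P2→S gives 10>3]
(B,S): NE
(C,P): not NE [P1→A gives 8>4; P2→R gives 7>2]
(C,Q): NE
(C,R): not NE [P1→B gives 8>4]
(C,S): not NE [P1→B gives 4>2; P2→R gives 7>3]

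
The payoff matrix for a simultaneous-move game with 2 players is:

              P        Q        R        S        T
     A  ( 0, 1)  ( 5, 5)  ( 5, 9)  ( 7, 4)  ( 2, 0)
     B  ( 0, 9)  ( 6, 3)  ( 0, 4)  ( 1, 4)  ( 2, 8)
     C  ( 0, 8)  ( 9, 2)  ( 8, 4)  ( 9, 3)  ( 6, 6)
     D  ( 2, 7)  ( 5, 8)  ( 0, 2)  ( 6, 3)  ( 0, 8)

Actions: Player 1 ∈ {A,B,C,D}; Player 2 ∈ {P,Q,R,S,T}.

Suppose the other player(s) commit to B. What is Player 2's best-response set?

argmax u_2 = {P}

u_2(P vs B) = 9
u_2(Q vs B) = 3
u_2(R vs B) = 4
u_2(S vs B) = 4
u_2(T vs B) = 8
max payoff 9 at {P}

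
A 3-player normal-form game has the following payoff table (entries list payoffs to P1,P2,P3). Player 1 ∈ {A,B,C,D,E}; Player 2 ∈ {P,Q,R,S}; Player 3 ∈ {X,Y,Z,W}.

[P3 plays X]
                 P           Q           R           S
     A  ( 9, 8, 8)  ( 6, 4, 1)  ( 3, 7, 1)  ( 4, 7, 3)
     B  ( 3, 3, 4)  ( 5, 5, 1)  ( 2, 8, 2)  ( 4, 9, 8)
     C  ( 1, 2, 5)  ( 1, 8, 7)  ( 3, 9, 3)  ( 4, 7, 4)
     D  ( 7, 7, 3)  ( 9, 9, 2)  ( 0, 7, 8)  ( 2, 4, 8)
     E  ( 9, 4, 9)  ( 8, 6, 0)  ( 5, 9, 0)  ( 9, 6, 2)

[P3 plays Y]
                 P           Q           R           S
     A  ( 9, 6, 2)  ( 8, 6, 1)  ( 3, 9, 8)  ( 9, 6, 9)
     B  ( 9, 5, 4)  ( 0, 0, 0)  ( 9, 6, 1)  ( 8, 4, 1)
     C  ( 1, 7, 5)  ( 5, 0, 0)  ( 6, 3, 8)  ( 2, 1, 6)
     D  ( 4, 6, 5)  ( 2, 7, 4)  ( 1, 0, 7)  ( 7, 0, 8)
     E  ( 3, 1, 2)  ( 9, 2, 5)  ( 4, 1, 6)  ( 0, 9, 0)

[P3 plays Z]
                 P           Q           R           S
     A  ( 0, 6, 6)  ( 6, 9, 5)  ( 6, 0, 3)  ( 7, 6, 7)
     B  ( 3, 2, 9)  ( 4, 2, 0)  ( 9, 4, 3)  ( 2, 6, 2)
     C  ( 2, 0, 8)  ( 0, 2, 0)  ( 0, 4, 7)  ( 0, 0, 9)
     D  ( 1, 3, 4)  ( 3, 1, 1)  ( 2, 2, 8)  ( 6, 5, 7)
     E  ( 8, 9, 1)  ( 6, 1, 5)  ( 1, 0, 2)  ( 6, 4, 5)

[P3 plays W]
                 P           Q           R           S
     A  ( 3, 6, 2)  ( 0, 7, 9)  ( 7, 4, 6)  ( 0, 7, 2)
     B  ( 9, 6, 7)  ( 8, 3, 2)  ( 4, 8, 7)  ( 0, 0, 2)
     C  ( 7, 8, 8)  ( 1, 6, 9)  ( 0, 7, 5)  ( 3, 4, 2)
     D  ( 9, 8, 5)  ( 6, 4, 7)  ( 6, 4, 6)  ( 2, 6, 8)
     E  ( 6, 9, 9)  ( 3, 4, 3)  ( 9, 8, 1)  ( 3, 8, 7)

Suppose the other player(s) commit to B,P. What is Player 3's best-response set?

u_3(X vs B,P) = 4
u_3(Y vs B,P) = 4
u_3(Z vs B,P) = 9
u_3(W vs B,P) = 7
max payoff 9 at {Z}

BR_3 = {Z}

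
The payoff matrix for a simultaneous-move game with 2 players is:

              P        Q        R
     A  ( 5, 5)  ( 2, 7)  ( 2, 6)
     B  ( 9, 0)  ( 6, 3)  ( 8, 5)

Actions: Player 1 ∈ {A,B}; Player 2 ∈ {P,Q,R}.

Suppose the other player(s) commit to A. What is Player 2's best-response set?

BR_2 = {Q}

u_2(P vs A) = 5
u_2(Q vs A) = 7
u_2(R vs A) = 6
max payoff 7 at {Q}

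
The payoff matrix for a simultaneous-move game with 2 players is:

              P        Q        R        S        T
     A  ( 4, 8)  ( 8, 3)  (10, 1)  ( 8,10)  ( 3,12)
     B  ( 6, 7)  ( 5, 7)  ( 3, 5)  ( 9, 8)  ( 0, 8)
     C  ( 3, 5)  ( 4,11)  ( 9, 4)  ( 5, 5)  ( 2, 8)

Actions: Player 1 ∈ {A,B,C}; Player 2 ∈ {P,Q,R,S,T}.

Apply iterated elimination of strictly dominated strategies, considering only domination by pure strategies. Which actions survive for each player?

Remaining: P1:{A,B} P2:{S,T}

P1 drop C (A beats it: P:4>3 Q:8>4 R:10>9 S:8>5 T:3>2)
P2 drop P (S beats it: A:10>8 B:8>7)
P2 drop Q (S beats it: A:10>3 B:8>7)
P2 drop R (S beats it: A:10>1 B:8>5)
P1→{A,B} P2→{S,T}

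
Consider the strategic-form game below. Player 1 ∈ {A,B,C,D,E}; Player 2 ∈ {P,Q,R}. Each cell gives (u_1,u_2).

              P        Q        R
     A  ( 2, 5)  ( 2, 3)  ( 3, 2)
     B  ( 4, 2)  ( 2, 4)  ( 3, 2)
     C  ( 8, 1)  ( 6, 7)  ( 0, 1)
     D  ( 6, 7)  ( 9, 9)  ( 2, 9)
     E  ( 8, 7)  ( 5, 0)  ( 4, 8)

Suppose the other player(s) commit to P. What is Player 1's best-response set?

u_1(A vs P) = 2
u_1(B vs P) = 4
u_1(C vs P) = 8
u_1(D vs P) = 6
u_1(E vs P) = 8
max payoff 8 at {C,E}

argmax u_1 = {C,E}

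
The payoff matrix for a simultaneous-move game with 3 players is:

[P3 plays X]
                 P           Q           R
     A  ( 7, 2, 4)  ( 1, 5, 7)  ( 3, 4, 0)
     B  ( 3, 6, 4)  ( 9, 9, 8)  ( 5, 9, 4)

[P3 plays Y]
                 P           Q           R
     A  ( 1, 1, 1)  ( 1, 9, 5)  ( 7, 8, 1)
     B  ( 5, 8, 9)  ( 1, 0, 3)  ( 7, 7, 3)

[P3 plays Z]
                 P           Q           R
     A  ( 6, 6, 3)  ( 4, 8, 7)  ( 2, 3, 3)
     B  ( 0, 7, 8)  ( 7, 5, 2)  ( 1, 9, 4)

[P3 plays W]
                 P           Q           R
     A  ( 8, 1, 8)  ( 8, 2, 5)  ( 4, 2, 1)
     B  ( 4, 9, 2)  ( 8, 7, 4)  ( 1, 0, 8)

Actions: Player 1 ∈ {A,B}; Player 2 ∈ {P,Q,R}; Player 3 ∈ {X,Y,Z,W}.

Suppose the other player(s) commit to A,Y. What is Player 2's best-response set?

u_2(P vs A,Y) = 1
u_2(Q vs A,Y) = 9
u_2(R vs A,Y) = 8
max payoff 9 at {Q}

P2 best: {Q}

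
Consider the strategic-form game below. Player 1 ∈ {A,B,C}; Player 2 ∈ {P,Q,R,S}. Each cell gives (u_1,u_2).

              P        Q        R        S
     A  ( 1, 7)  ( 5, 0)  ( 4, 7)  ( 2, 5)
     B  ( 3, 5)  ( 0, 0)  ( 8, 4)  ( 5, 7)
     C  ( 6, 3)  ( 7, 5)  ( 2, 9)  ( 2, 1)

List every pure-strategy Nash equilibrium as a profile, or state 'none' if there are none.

(A,P): not NE [P1→C gives 6>1]
(A,Q): not NE [P1→C gives 7>5; P2→R gives 7>0]
(A,R): not NE [P1→B gives 8>4]
(A,S): not NE [P1→B gives 5>2; P2→R gives 7>5]
(B,P): not NE [P1→C gives 6>3; P2→S gives 7>5]
(B,Q): not NE [P1→C gives 7>0; P2→S gives 7>0]
(B,R): not NE [P2→S gives 7>4]
(B,S): NE
(C,P): not NE [P2→R gives 9>3]
(C,Q): not NE [P2→R gives 9>5]
(C,R): not NE [P1→B gives 8>2]
(C,S): not NE [P1→B gives 5>2; P2→R gives 9>1]

PSNE = {(B,S)}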